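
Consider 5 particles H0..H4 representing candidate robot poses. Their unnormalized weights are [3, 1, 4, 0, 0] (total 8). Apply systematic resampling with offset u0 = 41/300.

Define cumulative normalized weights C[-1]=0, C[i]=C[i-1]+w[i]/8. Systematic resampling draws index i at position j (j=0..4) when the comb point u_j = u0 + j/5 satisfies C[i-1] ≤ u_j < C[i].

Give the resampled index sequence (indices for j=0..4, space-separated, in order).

C = [3/8, 1/2, 1, 1, 1]
j=0: u_0=41/300 ∈ [0, 3/8) → index 0
j=1: u_1=101/300 ∈ [0, 3/8) → index 0
j=2: u_2=161/300 ∈ [1/2, 1) → index 2
j=3: u_3=221/300 ∈ [1/2, 1) → index 2
j=4: u_4=281/300 ∈ [1/2, 1) → index 2

0 0 2 2 2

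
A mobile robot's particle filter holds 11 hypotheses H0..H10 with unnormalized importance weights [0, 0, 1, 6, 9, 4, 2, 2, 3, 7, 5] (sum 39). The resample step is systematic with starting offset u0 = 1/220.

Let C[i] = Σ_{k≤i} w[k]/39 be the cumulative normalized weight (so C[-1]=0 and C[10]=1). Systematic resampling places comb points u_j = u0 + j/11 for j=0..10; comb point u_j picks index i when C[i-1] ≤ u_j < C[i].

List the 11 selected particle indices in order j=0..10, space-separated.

2 3 4 4 4 5 6 8 9 9 10

C = [0, 0, 1/39, 7/39, 16/39, 20/39, 22/39, 8/13, 9/13, 34/39, 1]
j=0: u_0=1/220 ∈ [0, 1/39) → index 2
j=1: u_1=21/220 ∈ [1/39, 7/39) → index 3
j=2: u_2=41/220 ∈ [7/39, 16/39) → index 4
j=3: u_3=61/220 ∈ [7/39, 16/39) → index 4
j=4: u_4=81/220 ∈ [7/39, 16/39) → index 4
j=5: u_5=101/220 ∈ [16/39, 20/39) → index 5
j=6: u_6=11/20 ∈ [20/39, 22/39) → index 6
j=7: u_7=141/220 ∈ [8/13, 9/13) → index 8
j=8: u_8=161/220 ∈ [9/13, 34/39) → index 9
j=9: u_9=181/220 ∈ [9/13, 34/39) → index 9
j=10: u_10=201/220 ∈ [34/39, 1) → index 10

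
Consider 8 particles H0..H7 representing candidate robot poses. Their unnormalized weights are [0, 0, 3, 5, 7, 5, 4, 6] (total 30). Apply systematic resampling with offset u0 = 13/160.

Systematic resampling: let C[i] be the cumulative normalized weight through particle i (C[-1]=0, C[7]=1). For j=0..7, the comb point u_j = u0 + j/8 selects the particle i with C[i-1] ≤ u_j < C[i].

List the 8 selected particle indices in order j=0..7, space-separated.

2 3 4 4 5 6 7 7

C = [0, 0, 1/10, 4/15, 1/2, 2/3, 4/5, 1]
j=0: u_0=13/160 ∈ [0, 1/10) → index 2
j=1: u_1=33/160 ∈ [1/10, 4/15) → index 3
j=2: u_2=53/160 ∈ [4/15, 1/2) → index 4
j=3: u_3=73/160 ∈ [4/15, 1/2) → index 4
j=4: u_4=93/160 ∈ [1/2, 2/3) → index 5
j=5: u_5=113/160 ∈ [2/3, 4/5) → index 6
j=6: u_6=133/160 ∈ [4/5, 1) → index 7
j=7: u_7=153/160 ∈ [4/5, 1) → index 7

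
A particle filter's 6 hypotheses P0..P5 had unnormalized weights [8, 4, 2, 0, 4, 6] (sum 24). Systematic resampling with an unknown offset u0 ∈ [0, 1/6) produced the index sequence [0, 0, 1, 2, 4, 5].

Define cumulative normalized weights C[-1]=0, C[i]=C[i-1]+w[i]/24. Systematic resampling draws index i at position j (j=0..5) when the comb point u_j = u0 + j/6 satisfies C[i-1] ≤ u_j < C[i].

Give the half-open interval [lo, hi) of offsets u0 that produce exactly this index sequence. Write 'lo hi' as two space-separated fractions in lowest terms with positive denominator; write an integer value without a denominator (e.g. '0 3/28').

C = [1/3, 1/2, 7/12, 7/12, 3/4, 1]
j=0 picked index 0: u0 ∈ [0, 1/3)
j=1 picked index 0: u0 ∈ [-1/6, 1/6)
j=2 picked index 1: u0 ∈ [0, 1/6)
j=3 picked index 2: u0 ∈ [0, 1/12)
j=4 picked index 4: u0 ∈ [-1/12, 1/12)
j=5 picked index 5: u0 ∈ [-1/12, 1/6)
intersection: [0, 1/12)

0 1/12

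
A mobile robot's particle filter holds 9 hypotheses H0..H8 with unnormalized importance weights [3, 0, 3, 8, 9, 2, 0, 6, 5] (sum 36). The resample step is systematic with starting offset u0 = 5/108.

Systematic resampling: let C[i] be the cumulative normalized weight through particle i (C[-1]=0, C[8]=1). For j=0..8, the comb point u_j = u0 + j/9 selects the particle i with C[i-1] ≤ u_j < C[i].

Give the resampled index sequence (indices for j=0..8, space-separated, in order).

0 2 3 3 4 4 7 7 8

C = [1/12, 1/12, 1/6, 7/18, 23/36, 25/36, 25/36, 31/36, 1]
j=0: u_0=5/108 ∈ [0, 1/12) → index 0
j=1: u_1=17/108 ∈ [1/12, 1/6) → index 2
j=2: u_2=29/108 ∈ [1/6, 7/18) → index 3
j=3: u_3=41/108 ∈ [1/6, 7/18) → index 3
j=4: u_4=53/108 ∈ [7/18, 23/36) → index 4
j=5: u_5=65/108 ∈ [7/18, 23/36) → index 4
j=6: u_6=77/108 ∈ [25/36, 31/36) → index 7
j=7: u_7=89/108 ∈ [25/36, 31/36) → index 7
j=8: u_8=101/108 ∈ [31/36, 1) → index 8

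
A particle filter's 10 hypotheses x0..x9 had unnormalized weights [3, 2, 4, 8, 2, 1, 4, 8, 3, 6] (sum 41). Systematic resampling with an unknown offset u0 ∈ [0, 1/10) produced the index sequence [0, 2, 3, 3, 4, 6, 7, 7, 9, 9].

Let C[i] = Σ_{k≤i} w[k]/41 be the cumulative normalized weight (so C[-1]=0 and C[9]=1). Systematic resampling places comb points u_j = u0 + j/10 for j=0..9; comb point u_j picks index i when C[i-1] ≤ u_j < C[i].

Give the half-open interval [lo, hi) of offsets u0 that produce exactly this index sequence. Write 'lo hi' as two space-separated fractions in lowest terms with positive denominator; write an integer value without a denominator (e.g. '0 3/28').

C = [3/41, 5/41, 9/41, 17/41, 19/41, 20/41, 24/41, 32/41, 35/41, 1]
j=0 picked index 0: u0 ∈ [0, 3/41)
j=1 picked index 2: u0 ∈ [9/410, 49/410)
j=2 picked index 3: u0 ∈ [4/205, 44/205)
j=3 picked index 3: u0 ∈ [-33/410, 47/410)
j=4 picked index 4: u0 ∈ [3/205, 13/205)
j=5 picked index 6: u0 ∈ [-1/82, 7/82)
j=6 picked index 7: u0 ∈ [-3/205, 37/205)
j=7 picked index 7: u0 ∈ [-47/410, 33/410)
j=8 picked index 9: u0 ∈ [11/205, 1/5)
j=9 picked index 9: u0 ∈ [-19/410, 1/10)
intersection: [11/205, 13/205)

11/205 13/205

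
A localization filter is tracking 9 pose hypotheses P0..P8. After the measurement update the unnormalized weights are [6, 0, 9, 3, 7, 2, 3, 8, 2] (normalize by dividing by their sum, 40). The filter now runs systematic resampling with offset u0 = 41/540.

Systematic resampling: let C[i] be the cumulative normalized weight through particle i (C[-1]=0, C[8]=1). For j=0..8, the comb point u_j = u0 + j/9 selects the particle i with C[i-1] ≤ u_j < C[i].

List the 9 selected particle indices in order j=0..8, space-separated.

C = [3/20, 3/20, 3/8, 9/20, 5/8, 27/40, 3/4, 19/20, 1]
j=0: u_0=41/540 ∈ [0, 3/20) → index 0
j=1: u_1=101/540 ∈ [3/20, 3/8) → index 2
j=2: u_2=161/540 ∈ [3/20, 3/8) → index 2
j=3: u_3=221/540 ∈ [3/8, 9/20) → index 3
j=4: u_4=281/540 ∈ [9/20, 5/8) → index 4
j=5: u_5=341/540 ∈ [5/8, 27/40) → index 5
j=6: u_6=401/540 ∈ [27/40, 3/4) → index 6
j=7: u_7=461/540 ∈ [3/4, 19/20) → index 7
j=8: u_8=521/540 ∈ [19/20, 1) → index 8

0 2 2 3 4 5 6 7 8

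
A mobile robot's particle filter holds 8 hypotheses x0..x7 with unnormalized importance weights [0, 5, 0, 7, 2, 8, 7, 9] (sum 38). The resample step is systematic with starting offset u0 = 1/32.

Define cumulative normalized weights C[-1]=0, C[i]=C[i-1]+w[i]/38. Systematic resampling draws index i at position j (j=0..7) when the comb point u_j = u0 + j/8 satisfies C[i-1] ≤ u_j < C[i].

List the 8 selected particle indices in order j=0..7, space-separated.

1 3 3 5 5 6 7 7

C = [0, 5/38, 5/38, 6/19, 7/19, 11/19, 29/38, 1]
j=0: u_0=1/32 ∈ [0, 5/38) → index 1
j=1: u_1=5/32 ∈ [5/38, 6/19) → index 3
j=2: u_2=9/32 ∈ [5/38, 6/19) → index 3
j=3: u_3=13/32 ∈ [7/19, 11/19) → index 5
j=4: u_4=17/32 ∈ [7/19, 11/19) → index 5
j=5: u_5=21/32 ∈ [11/19, 29/38) → index 6
j=6: u_6=25/32 ∈ [29/38, 1) → index 7
j=7: u_7=29/32 ∈ [29/38, 1) → index 7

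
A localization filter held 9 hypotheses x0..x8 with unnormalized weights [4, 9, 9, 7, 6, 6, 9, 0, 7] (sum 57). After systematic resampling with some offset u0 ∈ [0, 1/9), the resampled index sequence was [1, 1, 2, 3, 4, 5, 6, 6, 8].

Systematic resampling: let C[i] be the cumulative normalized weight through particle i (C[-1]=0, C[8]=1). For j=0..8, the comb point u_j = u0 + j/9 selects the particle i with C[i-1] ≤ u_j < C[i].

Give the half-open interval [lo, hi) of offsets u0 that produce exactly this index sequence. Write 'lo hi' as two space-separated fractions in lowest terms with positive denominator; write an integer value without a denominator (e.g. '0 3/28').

C = [4/57, 13/57, 22/57, 29/57, 35/57, 41/57, 50/57, 50/57, 1]
j=0 picked index 1: u0 ∈ [4/57, 13/57)
j=1 picked index 1: u0 ∈ [-7/171, 20/171)
j=2 picked index 2: u0 ∈ [1/171, 28/171)
j=3 picked index 3: u0 ∈ [1/19, 10/57)
j=4 picked index 4: u0 ∈ [11/171, 29/171)
j=5 picked index 5: u0 ∈ [10/171, 28/171)
j=6 picked index 6: u0 ∈ [1/19, 4/19)
j=7 picked index 6: u0 ∈ [-10/171, 17/171)
j=8 picked index 8: u0 ∈ [-2/171, 1/9)
intersection: [4/57, 17/171)

4/57 17/171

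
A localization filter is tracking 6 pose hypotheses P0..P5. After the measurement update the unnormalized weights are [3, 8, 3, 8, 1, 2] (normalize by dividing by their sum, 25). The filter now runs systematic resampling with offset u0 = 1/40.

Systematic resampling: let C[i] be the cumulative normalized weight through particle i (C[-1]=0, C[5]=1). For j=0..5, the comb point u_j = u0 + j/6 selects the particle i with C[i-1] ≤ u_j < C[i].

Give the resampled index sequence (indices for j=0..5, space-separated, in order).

0 1 1 2 3 3

C = [3/25, 11/25, 14/25, 22/25, 23/25, 1]
j=0: u_0=1/40 ∈ [0, 3/25) → index 0
j=1: u_1=23/120 ∈ [3/25, 11/25) → index 1
j=2: u_2=43/120 ∈ [3/25, 11/25) → index 1
j=3: u_3=21/40 ∈ [11/25, 14/25) → index 2
j=4: u_4=83/120 ∈ [14/25, 22/25) → index 3
j=5: u_5=103/120 ∈ [14/25, 22/25) → index 3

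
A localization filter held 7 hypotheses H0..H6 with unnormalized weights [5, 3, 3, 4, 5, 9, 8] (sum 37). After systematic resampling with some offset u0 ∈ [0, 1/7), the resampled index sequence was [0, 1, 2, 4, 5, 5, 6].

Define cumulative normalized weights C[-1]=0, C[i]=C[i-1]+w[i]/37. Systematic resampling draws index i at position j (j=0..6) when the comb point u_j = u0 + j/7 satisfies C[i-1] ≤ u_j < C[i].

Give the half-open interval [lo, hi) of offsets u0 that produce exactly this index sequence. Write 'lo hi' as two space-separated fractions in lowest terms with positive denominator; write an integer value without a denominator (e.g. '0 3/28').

C = [5/37, 8/37, 11/37, 15/37, 20/37, 29/37, 1]
j=0 picked index 0: u0 ∈ [0, 5/37)
j=1 picked index 1: u0 ∈ [-2/259, 19/259)
j=2 picked index 2: u0 ∈ [-18/259, 3/259)
j=3 picked index 4: u0 ∈ [-6/259, 29/259)
j=4 picked index 5: u0 ∈ [-8/259, 55/259)
j=5 picked index 5: u0 ∈ [-45/259, 18/259)
j=6 picked index 6: u0 ∈ [-19/259, 1/7)
intersection: [0, 3/259)

0 3/259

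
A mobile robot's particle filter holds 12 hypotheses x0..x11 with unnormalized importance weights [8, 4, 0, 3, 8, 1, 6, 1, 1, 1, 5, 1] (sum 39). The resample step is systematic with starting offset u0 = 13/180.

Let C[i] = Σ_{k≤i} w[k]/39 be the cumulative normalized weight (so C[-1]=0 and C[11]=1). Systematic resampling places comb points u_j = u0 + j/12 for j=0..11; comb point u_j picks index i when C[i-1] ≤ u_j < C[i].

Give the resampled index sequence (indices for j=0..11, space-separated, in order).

0 0 1 3 4 4 4 6 6 9 10 11

C = [8/39, 4/13, 4/13, 5/13, 23/39, 8/13, 10/13, 31/39, 32/39, 11/13, 38/39, 1]
j=0: u_0=13/180 ∈ [0, 8/39) → index 0
j=1: u_1=7/45 ∈ [0, 8/39) → index 0
j=2: u_2=43/180 ∈ [8/39, 4/13) → index 1
j=3: u_3=29/90 ∈ [4/13, 5/13) → index 3
j=4: u_4=73/180 ∈ [5/13, 23/39) → index 4
j=5: u_5=22/45 ∈ [5/13, 23/39) → index 4
j=6: u_6=103/180 ∈ [5/13, 23/39) → index 4
j=7: u_7=59/90 ∈ [8/13, 10/13) → index 6
j=8: u_8=133/180 ∈ [8/13, 10/13) → index 6
j=9: u_9=37/45 ∈ [32/39, 11/13) → index 9
j=10: u_10=163/180 ∈ [11/13, 38/39) → index 10
j=11: u_11=89/90 ∈ [38/39, 1) → index 11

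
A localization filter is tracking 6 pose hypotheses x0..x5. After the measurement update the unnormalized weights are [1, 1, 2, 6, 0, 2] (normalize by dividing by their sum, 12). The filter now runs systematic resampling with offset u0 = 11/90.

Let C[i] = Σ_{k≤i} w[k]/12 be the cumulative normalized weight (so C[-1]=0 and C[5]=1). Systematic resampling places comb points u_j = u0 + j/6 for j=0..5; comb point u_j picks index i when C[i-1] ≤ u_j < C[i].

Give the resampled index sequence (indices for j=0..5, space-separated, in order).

C = [1/12, 1/6, 1/3, 5/6, 5/6, 1]
j=0: u_0=11/90 ∈ [1/12, 1/6) → index 1
j=1: u_1=13/45 ∈ [1/6, 1/3) → index 2
j=2: u_2=41/90 ∈ [1/3, 5/6) → index 3
j=3: u_3=28/45 ∈ [1/3, 5/6) → index 3
j=4: u_4=71/90 ∈ [1/3, 5/6) → index 3
j=5: u_5=43/45 ∈ [5/6, 1) → index 5

1 2 3 3 3 5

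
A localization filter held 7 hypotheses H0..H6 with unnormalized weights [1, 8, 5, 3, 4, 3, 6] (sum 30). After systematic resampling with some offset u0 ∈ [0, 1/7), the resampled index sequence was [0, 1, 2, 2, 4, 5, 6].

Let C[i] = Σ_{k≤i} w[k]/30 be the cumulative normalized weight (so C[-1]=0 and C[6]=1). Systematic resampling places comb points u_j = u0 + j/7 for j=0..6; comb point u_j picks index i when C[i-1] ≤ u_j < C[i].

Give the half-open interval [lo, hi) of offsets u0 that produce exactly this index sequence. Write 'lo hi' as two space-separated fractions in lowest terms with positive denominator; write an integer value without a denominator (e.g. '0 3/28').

1/70 1/30

C = [1/30, 3/10, 7/15, 17/30, 7/10, 4/5, 1]
j=0 picked index 0: u0 ∈ [0, 1/30)
j=1 picked index 1: u0 ∈ [-23/210, 11/70)
j=2 picked index 2: u0 ∈ [1/70, 19/105)
j=3 picked index 2: u0 ∈ [-9/70, 4/105)
j=4 picked index 4: u0 ∈ [-1/210, 9/70)
j=5 picked index 5: u0 ∈ [-1/70, 3/35)
j=6 picked index 6: u0 ∈ [-2/35, 1/7)
intersection: [1/70, 1/30)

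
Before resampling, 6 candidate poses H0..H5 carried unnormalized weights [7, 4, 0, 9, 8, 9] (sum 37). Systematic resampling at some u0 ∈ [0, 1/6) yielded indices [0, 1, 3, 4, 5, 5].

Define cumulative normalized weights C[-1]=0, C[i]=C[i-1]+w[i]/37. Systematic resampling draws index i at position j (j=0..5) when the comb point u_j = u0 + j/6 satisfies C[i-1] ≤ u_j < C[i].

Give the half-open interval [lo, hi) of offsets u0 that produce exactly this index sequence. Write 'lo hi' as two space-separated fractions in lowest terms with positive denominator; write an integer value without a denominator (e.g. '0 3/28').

10/111 29/222

C = [7/37, 11/37, 11/37, 20/37, 28/37, 1]
j=0 picked index 0: u0 ∈ [0, 7/37)
j=1 picked index 1: u0 ∈ [5/222, 29/222)
j=2 picked index 3: u0 ∈ [-4/111, 23/111)
j=3 picked index 4: u0 ∈ [3/74, 19/74)
j=4 picked index 5: u0 ∈ [10/111, 1/3)
j=5 picked index 5: u0 ∈ [-17/222, 1/6)
intersection: [10/111, 29/222)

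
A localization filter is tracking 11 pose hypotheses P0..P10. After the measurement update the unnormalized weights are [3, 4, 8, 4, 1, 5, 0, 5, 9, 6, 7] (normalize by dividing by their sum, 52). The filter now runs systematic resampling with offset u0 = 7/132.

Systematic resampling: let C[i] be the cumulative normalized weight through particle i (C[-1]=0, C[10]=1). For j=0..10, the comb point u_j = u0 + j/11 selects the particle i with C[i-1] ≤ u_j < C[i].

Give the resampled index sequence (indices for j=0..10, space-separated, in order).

C = [3/52, 7/52, 15/52, 19/52, 5/13, 25/52, 25/52, 15/26, 3/4, 45/52, 1]
j=0: u_0=7/132 ∈ [0, 3/52) → index 0
j=1: u_1=19/132 ∈ [7/52, 15/52) → index 2
j=2: u_2=31/132 ∈ [7/52, 15/52) → index 2
j=3: u_3=43/132 ∈ [15/52, 19/52) → index 3
j=4: u_4=5/12 ∈ [5/13, 25/52) → index 5
j=5: u_5=67/132 ∈ [25/52, 15/26) → index 7
j=6: u_6=79/132 ∈ [15/26, 3/4) → index 8
j=7: u_7=91/132 ∈ [15/26, 3/4) → index 8
j=8: u_8=103/132 ∈ [3/4, 45/52) → index 9
j=9: u_9=115/132 ∈ [45/52, 1) → index 10
j=10: u_10=127/132 ∈ [45/52, 1) → index 10

0 2 2 3 5 7 8 8 9 10 10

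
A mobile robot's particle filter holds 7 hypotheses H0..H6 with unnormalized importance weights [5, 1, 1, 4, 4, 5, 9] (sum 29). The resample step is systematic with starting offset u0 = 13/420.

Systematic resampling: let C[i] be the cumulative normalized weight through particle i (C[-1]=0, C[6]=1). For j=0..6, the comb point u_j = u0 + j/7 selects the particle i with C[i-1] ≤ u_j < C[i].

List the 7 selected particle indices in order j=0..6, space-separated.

0 1 3 4 5 6 6

C = [5/29, 6/29, 7/29, 11/29, 15/29, 20/29, 1]
j=0: u_0=13/420 ∈ [0, 5/29) → index 0
j=1: u_1=73/420 ∈ [5/29, 6/29) → index 1
j=2: u_2=19/60 ∈ [7/29, 11/29) → index 3
j=3: u_3=193/420 ∈ [11/29, 15/29) → index 4
j=4: u_4=253/420 ∈ [15/29, 20/29) → index 5
j=5: u_5=313/420 ∈ [20/29, 1) → index 6
j=6: u_6=373/420 ∈ [20/29, 1) → index 6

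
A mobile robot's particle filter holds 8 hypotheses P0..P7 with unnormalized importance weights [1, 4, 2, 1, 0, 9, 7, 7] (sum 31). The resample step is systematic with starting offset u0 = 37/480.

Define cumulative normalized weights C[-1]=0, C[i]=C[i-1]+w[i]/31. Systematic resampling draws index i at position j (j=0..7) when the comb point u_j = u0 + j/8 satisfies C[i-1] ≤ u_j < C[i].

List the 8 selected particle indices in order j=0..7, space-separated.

C = [1/31, 5/31, 7/31, 8/31, 8/31, 17/31, 24/31, 1]
j=0: u_0=37/480 ∈ [1/31, 5/31) → index 1
j=1: u_1=97/480 ∈ [5/31, 7/31) → index 2
j=2: u_2=157/480 ∈ [8/31, 17/31) → index 5
j=3: u_3=217/480 ∈ [8/31, 17/31) → index 5
j=4: u_4=277/480 ∈ [17/31, 24/31) → index 6
j=5: u_5=337/480 ∈ [17/31, 24/31) → index 6
j=6: u_6=397/480 ∈ [24/31, 1) → index 7
j=7: u_7=457/480 ∈ [24/31, 1) → index 7

1 2 5 5 6 6 7 7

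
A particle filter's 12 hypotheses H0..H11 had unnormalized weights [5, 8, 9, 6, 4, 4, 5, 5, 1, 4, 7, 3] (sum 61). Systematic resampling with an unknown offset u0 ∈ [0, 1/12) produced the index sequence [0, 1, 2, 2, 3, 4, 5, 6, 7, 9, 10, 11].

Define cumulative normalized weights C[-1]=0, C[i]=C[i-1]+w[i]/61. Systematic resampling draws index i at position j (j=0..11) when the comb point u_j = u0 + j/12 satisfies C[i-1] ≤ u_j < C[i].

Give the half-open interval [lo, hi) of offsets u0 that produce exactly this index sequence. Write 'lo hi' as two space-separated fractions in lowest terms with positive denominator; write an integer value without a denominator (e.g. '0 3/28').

17/366 5/61

C = [5/61, 13/61, 22/61, 28/61, 32/61, 36/61, 41/61, 46/61, 47/61, 51/61, 58/61, 1]
j=0 picked index 0: u0 ∈ [0, 5/61)
j=1 picked index 1: u0 ∈ [-1/732, 95/732)
j=2 picked index 2: u0 ∈ [17/366, 71/366)
j=3 picked index 2: u0 ∈ [-9/244, 27/244)
j=4 picked index 3: u0 ∈ [5/183, 23/183)
j=5 picked index 4: u0 ∈ [31/732, 79/732)
j=6 picked index 5: u0 ∈ [3/122, 11/122)
j=7 picked index 6: u0 ∈ [5/732, 65/732)
j=8 picked index 7: u0 ∈ [1/183, 16/183)
j=9 picked index 9: u0 ∈ [5/244, 21/244)
j=10 picked index 10: u0 ∈ [1/366, 43/366)
j=11 picked index 11: u0 ∈ [25/732, 1/12)
intersection: [17/366, 5/61)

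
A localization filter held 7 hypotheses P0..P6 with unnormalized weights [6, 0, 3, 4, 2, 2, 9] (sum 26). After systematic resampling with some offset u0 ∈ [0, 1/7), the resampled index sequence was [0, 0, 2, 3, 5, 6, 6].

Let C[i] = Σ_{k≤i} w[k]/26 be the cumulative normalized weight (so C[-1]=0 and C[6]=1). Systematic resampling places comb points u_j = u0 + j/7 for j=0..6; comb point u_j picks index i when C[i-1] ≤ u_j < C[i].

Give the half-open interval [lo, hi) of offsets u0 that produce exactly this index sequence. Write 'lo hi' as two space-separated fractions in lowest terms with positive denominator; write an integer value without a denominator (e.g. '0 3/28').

C = [3/13, 3/13, 9/26, 1/2, 15/26, 17/26, 1]
j=0 picked index 0: u0 ∈ [0, 3/13)
j=1 picked index 0: u0 ∈ [-1/7, 8/91)
j=2 picked index 2: u0 ∈ [-5/91, 11/182)
j=3 picked index 3: u0 ∈ [-15/182, 1/14)
j=4 picked index 5: u0 ∈ [1/182, 15/182)
j=5 picked index 6: u0 ∈ [-11/182, 2/7)
j=6 picked index 6: u0 ∈ [-37/182, 1/7)
intersection: [1/182, 11/182)

1/182 11/182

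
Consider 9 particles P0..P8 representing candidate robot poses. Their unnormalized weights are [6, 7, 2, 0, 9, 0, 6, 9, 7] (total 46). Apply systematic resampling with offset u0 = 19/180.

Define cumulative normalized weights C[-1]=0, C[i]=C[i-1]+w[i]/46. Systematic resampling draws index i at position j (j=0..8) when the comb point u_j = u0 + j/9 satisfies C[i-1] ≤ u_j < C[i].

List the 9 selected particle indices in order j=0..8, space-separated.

0 1 4 4 6 7 7 8 8

C = [3/23, 13/46, 15/46, 15/46, 12/23, 12/23, 15/23, 39/46, 1]
j=0: u_0=19/180 ∈ [0, 3/23) → index 0
j=1: u_1=13/60 ∈ [3/23, 13/46) → index 1
j=2: u_2=59/180 ∈ [15/46, 12/23) → index 4
j=3: u_3=79/180 ∈ [15/46, 12/23) → index 4
j=4: u_4=11/20 ∈ [12/23, 15/23) → index 6
j=5: u_5=119/180 ∈ [15/23, 39/46) → index 7
j=6: u_6=139/180 ∈ [15/23, 39/46) → index 7
j=7: u_7=53/60 ∈ [39/46, 1) → index 8
j=8: u_8=179/180 ∈ [39/46, 1) → index 8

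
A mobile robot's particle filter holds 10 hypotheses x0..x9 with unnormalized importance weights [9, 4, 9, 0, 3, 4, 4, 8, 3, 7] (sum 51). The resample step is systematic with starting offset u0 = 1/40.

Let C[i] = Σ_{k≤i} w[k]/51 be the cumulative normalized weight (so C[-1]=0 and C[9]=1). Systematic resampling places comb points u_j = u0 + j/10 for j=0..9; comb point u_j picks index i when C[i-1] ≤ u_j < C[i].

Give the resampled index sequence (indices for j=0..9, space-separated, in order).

0 0 1 2 2 5 6 7 8 9

C = [3/17, 13/51, 22/51, 22/51, 25/51, 29/51, 11/17, 41/51, 44/51, 1]
j=0: u_0=1/40 ∈ [0, 3/17) → index 0
j=1: u_1=1/8 ∈ [0, 3/17) → index 0
j=2: u_2=9/40 ∈ [3/17, 13/51) → index 1
j=3: u_3=13/40 ∈ [13/51, 22/51) → index 2
j=4: u_4=17/40 ∈ [13/51, 22/51) → index 2
j=5: u_5=21/40 ∈ [25/51, 29/51) → index 5
j=6: u_6=5/8 ∈ [29/51, 11/17) → index 6
j=7: u_7=29/40 ∈ [11/17, 41/51) → index 7
j=8: u_8=33/40 ∈ [41/51, 44/51) → index 8
j=9: u_9=37/40 ∈ [44/51, 1) → index 9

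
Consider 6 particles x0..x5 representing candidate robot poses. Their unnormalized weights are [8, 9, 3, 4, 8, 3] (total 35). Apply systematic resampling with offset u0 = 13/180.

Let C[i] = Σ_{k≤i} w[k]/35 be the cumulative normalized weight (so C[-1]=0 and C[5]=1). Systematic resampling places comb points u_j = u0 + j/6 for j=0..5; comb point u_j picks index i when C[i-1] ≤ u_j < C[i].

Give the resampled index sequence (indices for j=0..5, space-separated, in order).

C = [8/35, 17/35, 4/7, 24/35, 32/35, 1]
j=0: u_0=13/180 ∈ [0, 8/35) → index 0
j=1: u_1=43/180 ∈ [8/35, 17/35) → index 1
j=2: u_2=73/180 ∈ [8/35, 17/35) → index 1
j=3: u_3=103/180 ∈ [4/7, 24/35) → index 3
j=4: u_4=133/180 ∈ [24/35, 32/35) → index 4
j=5: u_5=163/180 ∈ [24/35, 32/35) → index 4

0 1 1 3 4 4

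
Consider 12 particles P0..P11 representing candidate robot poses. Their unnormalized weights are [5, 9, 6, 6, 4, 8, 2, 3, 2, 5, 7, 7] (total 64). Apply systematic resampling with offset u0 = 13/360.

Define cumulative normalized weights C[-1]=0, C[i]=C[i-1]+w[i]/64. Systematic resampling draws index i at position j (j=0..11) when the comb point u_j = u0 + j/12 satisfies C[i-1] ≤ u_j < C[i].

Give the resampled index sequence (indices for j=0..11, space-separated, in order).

C = [5/64, 7/32, 5/16, 13/32, 15/32, 19/32, 5/8, 43/64, 45/64, 25/32, 57/64, 1]
j=0: u_0=13/360 ∈ [0, 5/64) → index 0
j=1: u_1=43/360 ∈ [5/64, 7/32) → index 1
j=2: u_2=73/360 ∈ [5/64, 7/32) → index 1
j=3: u_3=103/360 ∈ [7/32, 5/16) → index 2
j=4: u_4=133/360 ∈ [5/16, 13/32) → index 3
j=5: u_5=163/360 ∈ [13/32, 15/32) → index 4
j=6: u_6=193/360 ∈ [15/32, 19/32) → index 5
j=7: u_7=223/360 ∈ [19/32, 5/8) → index 6
j=8: u_8=253/360 ∈ [43/64, 45/64) → index 8
j=9: u_9=283/360 ∈ [25/32, 57/64) → index 10
j=10: u_10=313/360 ∈ [25/32, 57/64) → index 10
j=11: u_11=343/360 ∈ [57/64, 1) → index 11

0 1 1 2 3 4 5 6 8 10 10 11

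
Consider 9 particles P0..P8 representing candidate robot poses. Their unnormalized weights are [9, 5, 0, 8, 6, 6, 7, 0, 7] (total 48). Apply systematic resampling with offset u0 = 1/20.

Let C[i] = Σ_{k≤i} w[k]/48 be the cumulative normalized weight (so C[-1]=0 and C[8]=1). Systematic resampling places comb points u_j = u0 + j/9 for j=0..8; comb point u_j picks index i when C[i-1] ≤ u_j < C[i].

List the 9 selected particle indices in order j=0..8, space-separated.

C = [3/16, 7/24, 7/24, 11/24, 7/12, 17/24, 41/48, 41/48, 1]
j=0: u_0=1/20 ∈ [0, 3/16) → index 0
j=1: u_1=29/180 ∈ [0, 3/16) → index 0
j=2: u_2=49/180 ∈ [3/16, 7/24) → index 1
j=3: u_3=23/60 ∈ [7/24, 11/24) → index 3
j=4: u_4=89/180 ∈ [11/24, 7/12) → index 4
j=5: u_5=109/180 ∈ [7/12, 17/24) → index 5
j=6: u_6=43/60 ∈ [17/24, 41/48) → index 6
j=7: u_7=149/180 ∈ [17/24, 41/48) → index 6
j=8: u_8=169/180 ∈ [41/48, 1) → index 8

0 0 1 3 4 5 6 6 8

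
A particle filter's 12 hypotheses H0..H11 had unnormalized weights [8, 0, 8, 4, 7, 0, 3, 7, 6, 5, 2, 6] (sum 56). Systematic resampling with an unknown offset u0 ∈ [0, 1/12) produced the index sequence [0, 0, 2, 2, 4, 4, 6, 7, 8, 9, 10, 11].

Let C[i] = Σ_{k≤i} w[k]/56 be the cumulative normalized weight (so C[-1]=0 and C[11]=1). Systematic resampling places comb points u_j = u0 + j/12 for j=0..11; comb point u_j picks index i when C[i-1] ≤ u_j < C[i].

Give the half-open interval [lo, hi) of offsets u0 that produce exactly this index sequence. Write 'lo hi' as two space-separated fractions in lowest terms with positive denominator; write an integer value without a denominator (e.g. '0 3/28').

1/42 1/28

C = [1/7, 1/7, 2/7, 5/14, 27/56, 27/56, 15/28, 37/56, 43/56, 6/7, 25/28, 1]
j=0 picked index 0: u0 ∈ [0, 1/7)
j=1 picked index 0: u0 ∈ [-1/12, 5/84)
j=2 picked index 2: u0 ∈ [-1/42, 5/42)
j=3 picked index 2: u0 ∈ [-3/28, 1/28)
j=4 picked index 4: u0 ∈ [1/42, 25/168)
j=5 picked index 4: u0 ∈ [-5/84, 11/168)
j=6 picked index 6: u0 ∈ [-1/56, 1/28)
j=7 picked index 7: u0 ∈ [-1/21, 13/168)
j=8 picked index 8: u0 ∈ [-1/168, 17/168)
j=9 picked index 9: u0 ∈ [1/56, 3/28)
j=10 picked index 10: u0 ∈ [1/42, 5/84)
j=11 picked index 11: u0 ∈ [-1/42, 1/12)
intersection: [1/42, 1/28)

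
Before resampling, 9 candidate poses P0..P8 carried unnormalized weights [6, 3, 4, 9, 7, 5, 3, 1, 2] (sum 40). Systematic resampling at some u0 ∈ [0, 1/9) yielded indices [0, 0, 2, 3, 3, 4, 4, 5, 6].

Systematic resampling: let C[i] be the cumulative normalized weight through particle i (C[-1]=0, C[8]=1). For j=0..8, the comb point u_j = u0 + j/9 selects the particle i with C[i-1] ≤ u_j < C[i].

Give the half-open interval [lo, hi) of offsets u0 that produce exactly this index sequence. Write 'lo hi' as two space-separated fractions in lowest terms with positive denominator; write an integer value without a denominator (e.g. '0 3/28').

1/360 13/360

C = [3/20, 9/40, 13/40, 11/20, 29/40, 17/20, 37/40, 19/20, 1]
j=0 picked index 0: u0 ∈ [0, 3/20)
j=1 picked index 0: u0 ∈ [-1/9, 7/180)
j=2 picked index 2: u0 ∈ [1/360, 37/360)
j=3 picked index 3: u0 ∈ [-1/120, 13/60)
j=4 picked index 3: u0 ∈ [-43/360, 19/180)
j=5 picked index 4: u0 ∈ [-1/180, 61/360)
j=6 picked index 4: u0 ∈ [-7/60, 7/120)
j=7 picked index 5: u0 ∈ [-19/360, 13/180)
j=8 picked index 6: u0 ∈ [-7/180, 13/360)
intersection: [1/360, 13/360)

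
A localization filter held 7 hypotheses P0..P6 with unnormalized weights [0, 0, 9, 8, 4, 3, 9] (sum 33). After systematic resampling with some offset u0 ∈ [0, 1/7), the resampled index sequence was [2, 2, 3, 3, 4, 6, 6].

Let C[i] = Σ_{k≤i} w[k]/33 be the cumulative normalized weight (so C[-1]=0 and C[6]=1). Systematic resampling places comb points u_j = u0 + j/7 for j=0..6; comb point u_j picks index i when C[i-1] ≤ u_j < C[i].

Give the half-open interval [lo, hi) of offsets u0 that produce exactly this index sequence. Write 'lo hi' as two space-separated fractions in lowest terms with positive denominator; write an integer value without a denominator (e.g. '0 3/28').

1/77 5/77

C = [0, 0, 3/11, 17/33, 7/11, 8/11, 1]
j=0 picked index 2: u0 ∈ [0, 3/11)
j=1 picked index 2: u0 ∈ [-1/7, 10/77)
j=2 picked index 3: u0 ∈ [-1/77, 53/231)
j=3 picked index 3: u0 ∈ [-12/77, 20/231)
j=4 picked index 4: u0 ∈ [-13/231, 5/77)
j=5 picked index 6: u0 ∈ [1/77, 2/7)
j=6 picked index 6: u0 ∈ [-10/77, 1/7)
intersection: [1/77, 5/77)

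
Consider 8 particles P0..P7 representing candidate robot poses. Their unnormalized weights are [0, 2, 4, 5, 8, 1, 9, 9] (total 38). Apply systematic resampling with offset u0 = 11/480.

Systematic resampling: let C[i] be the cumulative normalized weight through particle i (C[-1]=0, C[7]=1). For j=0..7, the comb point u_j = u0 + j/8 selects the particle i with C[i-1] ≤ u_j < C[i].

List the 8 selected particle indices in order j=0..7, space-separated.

C = [0, 1/19, 3/19, 11/38, 1/2, 10/19, 29/38, 1]
j=0: u_0=11/480 ∈ [0, 1/19) → index 1
j=1: u_1=71/480 ∈ [1/19, 3/19) → index 2
j=2: u_2=131/480 ∈ [3/19, 11/38) → index 3
j=3: u_3=191/480 ∈ [11/38, 1/2) → index 4
j=4: u_4=251/480 ∈ [1/2, 10/19) → index 5
j=5: u_5=311/480 ∈ [10/19, 29/38) → index 6
j=6: u_6=371/480 ∈ [29/38, 1) → index 7
j=7: u_7=431/480 ∈ [29/38, 1) → index 7

1 2 3 4 5 6 7 7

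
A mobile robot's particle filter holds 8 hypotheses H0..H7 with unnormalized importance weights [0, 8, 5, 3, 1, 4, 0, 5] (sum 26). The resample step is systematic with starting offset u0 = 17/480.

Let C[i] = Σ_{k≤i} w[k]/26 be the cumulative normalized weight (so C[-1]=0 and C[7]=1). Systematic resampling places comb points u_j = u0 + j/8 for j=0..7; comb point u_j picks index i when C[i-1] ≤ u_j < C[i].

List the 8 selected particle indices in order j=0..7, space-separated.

C = [0, 4/13, 1/2, 8/13, 17/26, 21/26, 21/26, 1]
j=0: u_0=17/480 ∈ [0, 4/13) → index 1
j=1: u_1=77/480 ∈ [0, 4/13) → index 1
j=2: u_2=137/480 ∈ [0, 4/13) → index 1
j=3: u_3=197/480 ∈ [4/13, 1/2) → index 2
j=4: u_4=257/480 ∈ [1/2, 8/13) → index 3
j=5: u_5=317/480 ∈ [17/26, 21/26) → index 5
j=6: u_6=377/480 ∈ [17/26, 21/26) → index 5
j=7: u_7=437/480 ∈ [21/26, 1) → index 7

1 1 1 2 3 5 5 7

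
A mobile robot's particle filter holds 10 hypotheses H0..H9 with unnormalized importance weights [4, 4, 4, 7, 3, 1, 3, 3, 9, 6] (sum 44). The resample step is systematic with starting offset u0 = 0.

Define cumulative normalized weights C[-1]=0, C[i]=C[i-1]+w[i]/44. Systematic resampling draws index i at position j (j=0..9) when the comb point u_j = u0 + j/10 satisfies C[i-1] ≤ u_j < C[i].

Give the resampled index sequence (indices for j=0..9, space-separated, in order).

0 1 2 3 3 5 7 8 8 9

C = [1/11, 2/11, 3/11, 19/44, 1/2, 23/44, 13/22, 29/44, 19/22, 1]
j=0: u_0=0 ∈ [0, 1/11) → index 0
j=1: u_1=1/10 ∈ [1/11, 2/11) → index 1
j=2: u_2=1/5 ∈ [2/11, 3/11) → index 2
j=3: u_3=3/10 ∈ [3/11, 19/44) → index 3
j=4: u_4=2/5 ∈ [3/11, 19/44) → index 3
j=5: u_5=1/2 ∈ [1/2, 23/44) → index 5
j=6: u_6=3/5 ∈ [13/22, 29/44) → index 7
j=7: u_7=7/10 ∈ [29/44, 19/22) → index 8
j=8: u_8=4/5 ∈ [29/44, 19/22) → index 8
j=9: u_9=9/10 ∈ [19/22, 1) → index 9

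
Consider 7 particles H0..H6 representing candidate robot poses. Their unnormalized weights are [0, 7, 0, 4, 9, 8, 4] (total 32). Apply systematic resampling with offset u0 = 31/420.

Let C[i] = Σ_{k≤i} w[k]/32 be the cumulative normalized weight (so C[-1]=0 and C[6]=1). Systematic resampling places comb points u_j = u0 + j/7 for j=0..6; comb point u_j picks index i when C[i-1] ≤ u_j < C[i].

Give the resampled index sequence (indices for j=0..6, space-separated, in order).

1 1 4 4 5 5 6

C = [0, 7/32, 7/32, 11/32, 5/8, 7/8, 1]
j=0: u_0=31/420 ∈ [0, 7/32) → index 1
j=1: u_1=13/60 ∈ [0, 7/32) → index 1
j=2: u_2=151/420 ∈ [11/32, 5/8) → index 4
j=3: u_3=211/420 ∈ [11/32, 5/8) → index 4
j=4: u_4=271/420 ∈ [5/8, 7/8) → index 5
j=5: u_5=331/420 ∈ [5/8, 7/8) → index 5
j=6: u_6=391/420 ∈ [7/8, 1) → index 6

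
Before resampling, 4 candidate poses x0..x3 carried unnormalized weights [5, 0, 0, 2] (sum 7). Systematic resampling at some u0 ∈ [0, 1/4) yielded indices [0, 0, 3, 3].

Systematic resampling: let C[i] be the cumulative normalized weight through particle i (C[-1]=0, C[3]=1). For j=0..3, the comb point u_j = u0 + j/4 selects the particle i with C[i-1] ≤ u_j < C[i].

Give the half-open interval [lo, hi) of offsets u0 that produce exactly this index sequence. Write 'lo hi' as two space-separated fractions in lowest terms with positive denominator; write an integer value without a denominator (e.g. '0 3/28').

3/14 1/4

C = [5/7, 5/7, 5/7, 1]
j=0 picked index 0: u0 ∈ [0, 5/7)
j=1 picked index 0: u0 ∈ [-1/4, 13/28)
j=2 picked index 3: u0 ∈ [3/14, 1/2)
j=3 picked index 3: u0 ∈ [-1/28, 1/4)
intersection: [3/14, 1/4)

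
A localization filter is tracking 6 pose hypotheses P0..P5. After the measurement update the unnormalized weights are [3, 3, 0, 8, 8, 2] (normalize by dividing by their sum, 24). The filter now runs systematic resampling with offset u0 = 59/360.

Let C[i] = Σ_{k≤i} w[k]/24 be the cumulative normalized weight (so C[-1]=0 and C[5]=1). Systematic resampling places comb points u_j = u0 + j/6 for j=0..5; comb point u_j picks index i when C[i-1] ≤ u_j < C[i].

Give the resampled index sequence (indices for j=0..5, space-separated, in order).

C = [1/8, 1/4, 1/4, 7/12, 11/12, 1]
j=0: u_0=59/360 ∈ [1/8, 1/4) → index 1
j=1: u_1=119/360 ∈ [1/4, 7/12) → index 3
j=2: u_2=179/360 ∈ [1/4, 7/12) → index 3
j=3: u_3=239/360 ∈ [7/12, 11/12) → index 4
j=4: u_4=299/360 ∈ [7/12, 11/12) → index 4
j=5: u_5=359/360 ∈ [11/12, 1) → index 5

1 3 3 4 4 5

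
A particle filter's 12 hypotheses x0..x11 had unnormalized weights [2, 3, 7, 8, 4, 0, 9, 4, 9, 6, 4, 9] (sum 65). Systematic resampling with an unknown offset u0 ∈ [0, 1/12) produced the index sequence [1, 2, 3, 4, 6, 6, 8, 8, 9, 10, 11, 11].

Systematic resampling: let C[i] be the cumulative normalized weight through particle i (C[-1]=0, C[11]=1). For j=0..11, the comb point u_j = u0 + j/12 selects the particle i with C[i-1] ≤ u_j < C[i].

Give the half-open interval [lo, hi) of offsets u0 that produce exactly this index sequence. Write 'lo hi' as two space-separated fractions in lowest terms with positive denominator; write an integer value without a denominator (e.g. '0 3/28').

9/130 1/13

C = [2/65, 1/13, 12/65, 4/13, 24/65, 24/65, 33/65, 37/65, 46/65, 4/5, 56/65, 1]
j=0 picked index 1: u0 ∈ [2/65, 1/13)
j=1 picked index 2: u0 ∈ [-1/156, 79/780)
j=2 picked index 3: u0 ∈ [7/390, 11/78)
j=3 picked index 4: u0 ∈ [3/52, 31/260)
j=4 picked index 6: u0 ∈ [7/195, 34/195)
j=5 picked index 6: u0 ∈ [-37/780, 71/780)
j=6 picked index 8: u0 ∈ [9/130, 27/130)
j=7 picked index 8: u0 ∈ [-11/780, 97/780)
j=8 picked index 9: u0 ∈ [8/195, 2/15)
j=9 picked index 10: u0 ∈ [1/20, 29/260)
j=10 picked index 11: u0 ∈ [11/390, 1/6)
j=11 picked index 11: u0 ∈ [-43/780, 1/12)
intersection: [9/130, 1/13)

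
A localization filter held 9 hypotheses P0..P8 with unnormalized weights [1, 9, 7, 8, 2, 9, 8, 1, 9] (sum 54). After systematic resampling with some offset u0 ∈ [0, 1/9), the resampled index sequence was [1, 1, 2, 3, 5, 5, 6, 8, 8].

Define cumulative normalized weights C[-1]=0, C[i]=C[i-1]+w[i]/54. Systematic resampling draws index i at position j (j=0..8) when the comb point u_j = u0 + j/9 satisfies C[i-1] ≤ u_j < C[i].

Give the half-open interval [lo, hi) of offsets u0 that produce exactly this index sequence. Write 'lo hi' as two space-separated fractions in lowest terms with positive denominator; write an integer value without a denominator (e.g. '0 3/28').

1/18 2/27

C = [1/54, 5/27, 17/54, 25/54, 1/2, 2/3, 22/27, 5/6, 1]
j=0 picked index 1: u0 ∈ [1/54, 5/27)
j=1 picked index 1: u0 ∈ [-5/54, 2/27)
j=2 picked index 2: u0 ∈ [-1/27, 5/54)
j=3 picked index 3: u0 ∈ [-1/54, 7/54)
j=4 picked index 5: u0 ∈ [1/18, 2/9)
j=5 picked index 5: u0 ∈ [-1/18, 1/9)
j=6 picked index 6: u0 ∈ [0, 4/27)
j=7 picked index 8: u0 ∈ [1/18, 2/9)
j=8 picked index 8: u0 ∈ [-1/18, 1/9)
intersection: [1/18, 2/27)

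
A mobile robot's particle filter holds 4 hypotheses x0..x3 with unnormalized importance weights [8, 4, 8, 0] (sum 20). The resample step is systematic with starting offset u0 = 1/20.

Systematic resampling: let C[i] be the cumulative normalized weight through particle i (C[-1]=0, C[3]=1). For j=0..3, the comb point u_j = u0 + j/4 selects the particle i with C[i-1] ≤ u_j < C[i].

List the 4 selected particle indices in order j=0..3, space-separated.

0 0 1 2

C = [2/5, 3/5, 1, 1]
j=0: u_0=1/20 ∈ [0, 2/5) → index 0
j=1: u_1=3/10 ∈ [0, 2/5) → index 0
j=2: u_2=11/20 ∈ [2/5, 3/5) → index 1
j=3: u_3=4/5 ∈ [3/5, 1) → index 2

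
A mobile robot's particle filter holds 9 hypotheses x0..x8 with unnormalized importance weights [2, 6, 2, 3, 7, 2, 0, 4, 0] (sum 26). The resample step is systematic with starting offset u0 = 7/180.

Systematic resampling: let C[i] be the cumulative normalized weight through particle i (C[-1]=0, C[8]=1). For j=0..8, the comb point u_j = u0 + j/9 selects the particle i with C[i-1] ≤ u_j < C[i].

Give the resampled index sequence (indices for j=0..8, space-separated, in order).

0 1 1 2 3 4 4 5 7

C = [1/13, 4/13, 5/13, 1/2, 10/13, 11/13, 11/13, 1, 1]
j=0: u_0=7/180 ∈ [0, 1/13) → index 0
j=1: u_1=3/20 ∈ [1/13, 4/13) → index 1
j=2: u_2=47/180 ∈ [1/13, 4/13) → index 1
j=3: u_3=67/180 ∈ [4/13, 5/13) → index 2
j=4: u_4=29/60 ∈ [5/13, 1/2) → index 3
j=5: u_5=107/180 ∈ [1/2, 10/13) → index 4
j=6: u_6=127/180 ∈ [1/2, 10/13) → index 4
j=7: u_7=49/60 ∈ [10/13, 11/13) → index 5
j=8: u_8=167/180 ∈ [11/13, 1) → index 7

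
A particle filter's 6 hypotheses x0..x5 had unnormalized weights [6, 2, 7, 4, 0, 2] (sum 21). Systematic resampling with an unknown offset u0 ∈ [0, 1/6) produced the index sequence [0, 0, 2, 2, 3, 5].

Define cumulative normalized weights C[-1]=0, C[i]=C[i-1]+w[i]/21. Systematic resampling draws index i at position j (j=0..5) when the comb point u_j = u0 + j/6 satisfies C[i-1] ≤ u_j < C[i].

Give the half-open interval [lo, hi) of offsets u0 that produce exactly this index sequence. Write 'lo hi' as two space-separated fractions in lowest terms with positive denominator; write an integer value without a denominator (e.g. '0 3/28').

1/14 5/42

C = [2/7, 8/21, 5/7, 19/21, 19/21, 1]
j=0 picked index 0: u0 ∈ [0, 2/7)
j=1 picked index 0: u0 ∈ [-1/6, 5/42)
j=2 picked index 2: u0 ∈ [1/21, 8/21)
j=3 picked index 2: u0 ∈ [-5/42, 3/14)
j=4 picked index 3: u0 ∈ [1/21, 5/21)
j=5 picked index 5: u0 ∈ [1/14, 1/6)
intersection: [1/14, 5/42)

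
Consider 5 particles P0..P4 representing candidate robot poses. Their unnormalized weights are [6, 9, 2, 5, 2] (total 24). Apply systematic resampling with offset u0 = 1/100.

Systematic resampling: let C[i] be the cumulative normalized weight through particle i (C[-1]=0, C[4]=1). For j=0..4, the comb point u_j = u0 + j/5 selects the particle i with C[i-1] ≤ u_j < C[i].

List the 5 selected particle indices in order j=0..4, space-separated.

0 0 1 1 3

C = [1/4, 5/8, 17/24, 11/12, 1]
j=0: u_0=1/100 ∈ [0, 1/4) → index 0
j=1: u_1=21/100 ∈ [0, 1/4) → index 0
j=2: u_2=41/100 ∈ [1/4, 5/8) → index 1
j=3: u_3=61/100 ∈ [1/4, 5/8) → index 1
j=4: u_4=81/100 ∈ [17/24, 11/12) → index 3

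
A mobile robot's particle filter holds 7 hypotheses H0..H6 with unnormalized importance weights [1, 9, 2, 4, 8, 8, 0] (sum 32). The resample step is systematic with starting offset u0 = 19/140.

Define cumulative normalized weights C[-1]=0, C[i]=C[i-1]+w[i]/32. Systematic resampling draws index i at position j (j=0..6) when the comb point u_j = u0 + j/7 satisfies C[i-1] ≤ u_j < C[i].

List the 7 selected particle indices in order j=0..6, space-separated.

1 1 3 4 4 5 5

C = [1/32, 5/16, 3/8, 1/2, 3/4, 1, 1]
j=0: u_0=19/140 ∈ [1/32, 5/16) → index 1
j=1: u_1=39/140 ∈ [1/32, 5/16) → index 1
j=2: u_2=59/140 ∈ [3/8, 1/2) → index 3
j=3: u_3=79/140 ∈ [1/2, 3/4) → index 4
j=4: u_4=99/140 ∈ [1/2, 3/4) → index 4
j=5: u_5=17/20 ∈ [3/4, 1) → index 5
j=6: u_6=139/140 ∈ [3/4, 1) → index 5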